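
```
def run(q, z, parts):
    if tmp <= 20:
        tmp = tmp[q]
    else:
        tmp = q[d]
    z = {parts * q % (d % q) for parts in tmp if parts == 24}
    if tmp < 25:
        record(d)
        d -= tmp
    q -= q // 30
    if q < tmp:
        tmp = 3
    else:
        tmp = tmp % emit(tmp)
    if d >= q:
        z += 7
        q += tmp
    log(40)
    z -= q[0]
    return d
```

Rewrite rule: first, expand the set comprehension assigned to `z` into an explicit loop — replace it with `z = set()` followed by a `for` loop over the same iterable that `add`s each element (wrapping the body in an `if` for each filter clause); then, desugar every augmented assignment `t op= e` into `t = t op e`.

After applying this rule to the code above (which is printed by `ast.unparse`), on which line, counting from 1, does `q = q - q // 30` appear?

13

Transformed code:
def run(q, z, parts):
    if tmp <= 20:
        tmp = tmp[q]
    else:
        tmp = q[d]
    z = set()
    for parts in tmp:
        if parts == 24:
            z.add(parts * q % (d % q))
    if tmp < 25:
        record(d)
        d = d - tmp
    q = q - q // 30
    if q < tmp:
        tmp = 3
    else:
        tmp = tmp % emit(tmp)
    if d >= q:
        z = z + 7
        q = q + tmp
    log(40)
    z = z - q[0]
    return d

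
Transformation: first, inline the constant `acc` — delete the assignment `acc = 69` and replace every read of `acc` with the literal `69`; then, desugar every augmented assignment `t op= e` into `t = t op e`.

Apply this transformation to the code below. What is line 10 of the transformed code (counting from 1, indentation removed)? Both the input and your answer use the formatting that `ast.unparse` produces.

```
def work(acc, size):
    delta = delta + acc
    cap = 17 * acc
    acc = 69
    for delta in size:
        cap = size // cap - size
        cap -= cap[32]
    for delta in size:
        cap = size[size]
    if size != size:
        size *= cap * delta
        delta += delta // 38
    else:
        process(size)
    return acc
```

Transformed code:
def work(acc, size):
    delta = delta + 69
    cap = 17 * 69
    for delta in size:
        cap = size // cap - size
        cap = cap - cap[32]
    for delta in size:
        cap = size[size]
    if size != size:
        size = size * (cap * delta)
        delta = delta + delta // 38
    else:
        process(size)
    return 69

size = size * (cap * delta)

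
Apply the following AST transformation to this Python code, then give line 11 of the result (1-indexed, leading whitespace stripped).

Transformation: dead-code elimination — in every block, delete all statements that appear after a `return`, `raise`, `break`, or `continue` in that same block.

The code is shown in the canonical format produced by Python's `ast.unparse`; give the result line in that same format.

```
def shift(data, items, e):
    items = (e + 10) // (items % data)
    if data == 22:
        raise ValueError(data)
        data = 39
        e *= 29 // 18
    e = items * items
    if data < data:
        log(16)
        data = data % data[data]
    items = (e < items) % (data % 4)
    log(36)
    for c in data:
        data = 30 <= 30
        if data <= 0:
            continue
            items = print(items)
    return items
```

for c in data:

Transformed code:
def shift(data, items, e):
    items = (e + 10) // (items % data)
    if data == 22:
        raise ValueError(data)
    e = items * items
    if data < data:
        log(16)
        data = data % data[data]
    items = (e < items) % (data % 4)
    log(36)
    for c in data:
        data = 30 <= 30
        if data <= 0:
            continue
    return items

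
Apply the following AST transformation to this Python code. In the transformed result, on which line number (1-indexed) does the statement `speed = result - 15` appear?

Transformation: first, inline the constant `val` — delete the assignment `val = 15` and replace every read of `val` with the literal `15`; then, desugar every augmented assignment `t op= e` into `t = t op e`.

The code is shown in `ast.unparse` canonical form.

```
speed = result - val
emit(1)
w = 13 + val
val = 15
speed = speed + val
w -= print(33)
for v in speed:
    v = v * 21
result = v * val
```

Transformed code:
speed = result - 15
emit(1)
w = 13 + 15
speed = speed + 15
w = w - print(33)
for v in speed:
    v = v * 21
result = v * 15

1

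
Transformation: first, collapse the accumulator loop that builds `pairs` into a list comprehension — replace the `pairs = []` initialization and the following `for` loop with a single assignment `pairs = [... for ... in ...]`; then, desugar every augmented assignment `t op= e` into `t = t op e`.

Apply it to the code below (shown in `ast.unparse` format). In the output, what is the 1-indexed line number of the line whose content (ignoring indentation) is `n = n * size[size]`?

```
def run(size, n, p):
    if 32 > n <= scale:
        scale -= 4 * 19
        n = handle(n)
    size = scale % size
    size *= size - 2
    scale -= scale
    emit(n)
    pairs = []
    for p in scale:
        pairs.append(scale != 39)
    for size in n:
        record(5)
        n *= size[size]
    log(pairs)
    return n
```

12

Transformed code:
def run(size, n, p):
    if 32 > n <= scale:
        scale = scale - 4 * 19
        n = handle(n)
    size = scale % size
    size = size * (size - 2)
    scale = scale - scale
    emit(n)
    pairs = [scale != 39 for p in scale]
    for size in n:
        record(5)
        n = n * size[size]
    log(pairs)
    return n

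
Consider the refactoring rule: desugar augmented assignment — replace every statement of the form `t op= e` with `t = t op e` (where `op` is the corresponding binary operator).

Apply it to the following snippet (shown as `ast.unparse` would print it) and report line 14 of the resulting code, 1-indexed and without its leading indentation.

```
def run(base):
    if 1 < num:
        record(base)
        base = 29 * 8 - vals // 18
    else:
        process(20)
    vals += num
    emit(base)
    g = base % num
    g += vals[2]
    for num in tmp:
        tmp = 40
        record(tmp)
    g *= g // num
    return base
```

Transformed code:
def run(base):
    if 1 < num:
        record(base)
        base = 29 * 8 - vals // 18
    else:
        process(20)
    vals = vals + num
    emit(base)
    g = base % num
    g = g + vals[2]
    for num in tmp:
        tmp = 40
        record(tmp)
    g = g * (g // num)
    return base

g = g * (g // num)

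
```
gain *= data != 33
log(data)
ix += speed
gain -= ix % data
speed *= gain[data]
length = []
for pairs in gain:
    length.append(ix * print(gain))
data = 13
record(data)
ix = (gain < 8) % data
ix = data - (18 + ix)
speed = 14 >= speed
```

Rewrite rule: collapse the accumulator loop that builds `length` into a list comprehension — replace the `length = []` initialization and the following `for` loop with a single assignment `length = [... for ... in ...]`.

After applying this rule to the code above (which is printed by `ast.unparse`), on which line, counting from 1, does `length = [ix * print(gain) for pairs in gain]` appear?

6

Transformed code:
gain *= data != 33
log(data)
ix += speed
gain -= ix % data
speed *= gain[data]
length = [ix * print(gain) for pairs in gain]
data = 13
record(data)
ix = (gain < 8) % data
ix = data - (18 + ix)
speed = 14 >= speed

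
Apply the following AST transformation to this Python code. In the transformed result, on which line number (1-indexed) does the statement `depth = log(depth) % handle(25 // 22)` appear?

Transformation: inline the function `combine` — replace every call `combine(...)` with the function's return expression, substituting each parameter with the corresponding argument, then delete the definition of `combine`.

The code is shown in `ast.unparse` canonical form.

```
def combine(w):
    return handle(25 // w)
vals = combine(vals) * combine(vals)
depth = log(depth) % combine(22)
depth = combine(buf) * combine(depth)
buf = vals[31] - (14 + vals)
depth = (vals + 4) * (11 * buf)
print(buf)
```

Transformed code:
vals = handle(25 // vals) * handle(25 // vals)
depth = log(depth) % handle(25 // 22)
depth = handle(25 // buf) * handle(25 // depth)
buf = vals[31] - (14 + vals)
depth = (vals + 4) * (11 * buf)
print(buf)

2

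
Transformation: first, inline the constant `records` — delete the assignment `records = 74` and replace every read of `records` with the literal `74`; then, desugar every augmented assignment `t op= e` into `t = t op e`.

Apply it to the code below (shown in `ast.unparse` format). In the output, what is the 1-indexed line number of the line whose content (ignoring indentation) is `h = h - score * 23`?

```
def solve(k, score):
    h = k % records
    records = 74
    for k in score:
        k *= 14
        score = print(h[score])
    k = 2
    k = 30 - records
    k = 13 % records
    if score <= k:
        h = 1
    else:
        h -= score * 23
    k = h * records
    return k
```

Transformed code:
def solve(k, score):
    h = k % 74
    for k in score:
        k = k * 14
        score = print(h[score])
    k = 2
    k = 30 - 74
    k = 13 % 74
    if score <= k:
        h = 1
    else:
        h = h - score * 23
    k = h * 74
    return k

12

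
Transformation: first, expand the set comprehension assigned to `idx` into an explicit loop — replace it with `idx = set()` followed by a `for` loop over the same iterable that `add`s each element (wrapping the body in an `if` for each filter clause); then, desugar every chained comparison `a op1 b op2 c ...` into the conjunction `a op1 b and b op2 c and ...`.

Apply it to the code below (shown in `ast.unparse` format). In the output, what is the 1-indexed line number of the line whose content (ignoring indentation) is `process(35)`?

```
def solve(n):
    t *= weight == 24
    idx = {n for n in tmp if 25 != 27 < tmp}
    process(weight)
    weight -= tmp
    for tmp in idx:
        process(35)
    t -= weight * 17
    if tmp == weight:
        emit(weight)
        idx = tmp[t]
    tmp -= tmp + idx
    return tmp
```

Transformed code:
def solve(n):
    t *= weight == 24
    idx = set()
    for n in tmp:
        if 25 != 27 and 27 < tmp:
            idx.add(n)
    process(weight)
    weight -= tmp
    for tmp in idx:
        process(35)
    t -= weight * 17
    if tmp == weight:
        emit(weight)
        idx = tmp[t]
    tmp -= tmp + idx
    return tmp

10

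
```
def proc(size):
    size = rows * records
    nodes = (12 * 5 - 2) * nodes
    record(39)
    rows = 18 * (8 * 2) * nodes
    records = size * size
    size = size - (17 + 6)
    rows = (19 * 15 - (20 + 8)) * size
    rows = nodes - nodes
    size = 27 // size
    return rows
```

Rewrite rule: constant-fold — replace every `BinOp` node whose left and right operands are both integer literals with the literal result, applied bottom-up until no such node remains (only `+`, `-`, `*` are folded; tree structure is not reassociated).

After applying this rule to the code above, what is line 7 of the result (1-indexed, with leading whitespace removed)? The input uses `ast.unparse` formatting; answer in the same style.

Transformed code:
def proc(size):
    size = rows * records
    nodes = 58 * nodes
    record(39)
    rows = 288 * nodes
    records = size * size
    size = size - 23
    rows = 257 * size
    rows = nodes - nodes
    size = 27 // size
    return rows

size = size - 23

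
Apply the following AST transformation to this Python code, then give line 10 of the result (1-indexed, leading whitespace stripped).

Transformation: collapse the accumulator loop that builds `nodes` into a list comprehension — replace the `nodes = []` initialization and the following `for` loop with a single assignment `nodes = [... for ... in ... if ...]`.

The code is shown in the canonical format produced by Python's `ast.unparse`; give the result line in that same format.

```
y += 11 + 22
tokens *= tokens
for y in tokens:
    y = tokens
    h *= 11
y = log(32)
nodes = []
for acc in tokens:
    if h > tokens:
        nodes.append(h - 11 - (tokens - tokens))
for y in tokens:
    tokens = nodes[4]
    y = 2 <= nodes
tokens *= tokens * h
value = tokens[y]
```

Transformed code:
y += 11 + 22
tokens *= tokens
for y in tokens:
    y = tokens
    h *= 11
y = log(32)
nodes = [h - 11 - (tokens - tokens) for acc in tokens if h > tokens]
for y in tokens:
    tokens = nodes[4]
    y = 2 <= nodes
tokens *= tokens * h
value = tokens[y]

y = 2 <= nodes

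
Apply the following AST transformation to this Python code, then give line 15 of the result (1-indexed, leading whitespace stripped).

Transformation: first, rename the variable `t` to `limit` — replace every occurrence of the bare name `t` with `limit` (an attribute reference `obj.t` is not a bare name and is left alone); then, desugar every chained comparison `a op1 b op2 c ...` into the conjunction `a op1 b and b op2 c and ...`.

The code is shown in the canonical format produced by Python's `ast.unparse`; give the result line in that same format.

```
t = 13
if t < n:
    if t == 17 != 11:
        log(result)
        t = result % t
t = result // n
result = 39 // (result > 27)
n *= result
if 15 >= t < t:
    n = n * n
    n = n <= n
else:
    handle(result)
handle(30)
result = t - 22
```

Transformed code:
limit = 13
if limit < n:
    if limit == 17 and 17 != 11:
        log(result)
        limit = result % limit
limit = result // n
result = 39 // (result > 27)
n *= result
if 15 >= limit and limit < limit:
    n = n * n
    n = n <= n
else:
    handle(result)
handle(30)
result = limit - 22

result = limit - 22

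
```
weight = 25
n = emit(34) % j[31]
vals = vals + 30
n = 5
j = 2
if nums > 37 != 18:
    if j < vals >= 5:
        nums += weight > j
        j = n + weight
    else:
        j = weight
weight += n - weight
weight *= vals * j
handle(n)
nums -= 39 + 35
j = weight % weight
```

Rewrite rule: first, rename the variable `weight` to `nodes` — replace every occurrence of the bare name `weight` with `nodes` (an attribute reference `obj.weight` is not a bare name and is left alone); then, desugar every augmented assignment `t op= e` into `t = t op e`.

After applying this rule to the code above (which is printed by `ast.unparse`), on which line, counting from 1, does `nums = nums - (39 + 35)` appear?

15

Transformed code:
nodes = 25
n = emit(34) % j[31]
vals = vals + 30
n = 5
j = 2
if nums > 37 != 18:
    if j < vals >= 5:
        nums = nums + (nodes > j)
        j = n + nodes
    else:
        j = nodes
nodes = nodes + (n - nodes)
nodes = nodes * (vals * j)
handle(n)
nums = nums - (39 + 35)
j = nodes % nodes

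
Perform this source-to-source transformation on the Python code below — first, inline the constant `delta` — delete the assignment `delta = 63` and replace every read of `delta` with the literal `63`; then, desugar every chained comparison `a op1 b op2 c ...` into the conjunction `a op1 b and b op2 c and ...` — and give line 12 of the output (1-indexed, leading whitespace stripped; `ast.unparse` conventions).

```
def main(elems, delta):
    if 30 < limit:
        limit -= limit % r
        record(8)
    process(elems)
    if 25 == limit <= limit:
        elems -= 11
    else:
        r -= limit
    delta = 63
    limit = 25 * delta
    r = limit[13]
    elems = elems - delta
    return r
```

Transformed code:
def main(elems, delta):
    if 30 < limit:
        limit -= limit % r
        record(8)
    process(elems)
    if 25 == limit and limit <= limit:
        elems -= 11
    else:
        r -= limit
    limit = 25 * 63
    r = limit[13]
    elems = elems - 63
    return r

elems = elems - 63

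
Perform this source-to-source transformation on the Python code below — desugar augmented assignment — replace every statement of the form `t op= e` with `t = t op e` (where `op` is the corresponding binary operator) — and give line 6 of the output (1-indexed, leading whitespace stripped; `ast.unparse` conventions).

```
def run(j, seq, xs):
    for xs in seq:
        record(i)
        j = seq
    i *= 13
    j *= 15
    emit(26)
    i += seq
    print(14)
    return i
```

Transformed code:
def run(j, seq, xs):
    for xs in seq:
        record(i)
        j = seq
    i = i * 13
    j = j * 15
    emit(26)
    i = i + seq
    print(14)
    return i

j = j * 15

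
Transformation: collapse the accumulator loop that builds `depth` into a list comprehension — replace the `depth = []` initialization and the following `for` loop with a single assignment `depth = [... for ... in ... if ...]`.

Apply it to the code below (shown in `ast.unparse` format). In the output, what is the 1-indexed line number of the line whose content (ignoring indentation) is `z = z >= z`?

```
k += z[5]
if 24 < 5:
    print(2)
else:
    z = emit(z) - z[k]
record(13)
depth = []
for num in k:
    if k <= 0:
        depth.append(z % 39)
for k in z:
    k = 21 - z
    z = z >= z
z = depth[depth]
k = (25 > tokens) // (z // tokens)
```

10

Transformed code:
k += z[5]
if 24 < 5:
    print(2)
else:
    z = emit(z) - z[k]
record(13)
depth = [z % 39 for num in k if k <= 0]
for k in z:
    k = 21 - z
    z = z >= z
z = depth[depth]
k = (25 > tokens) // (z // tokens)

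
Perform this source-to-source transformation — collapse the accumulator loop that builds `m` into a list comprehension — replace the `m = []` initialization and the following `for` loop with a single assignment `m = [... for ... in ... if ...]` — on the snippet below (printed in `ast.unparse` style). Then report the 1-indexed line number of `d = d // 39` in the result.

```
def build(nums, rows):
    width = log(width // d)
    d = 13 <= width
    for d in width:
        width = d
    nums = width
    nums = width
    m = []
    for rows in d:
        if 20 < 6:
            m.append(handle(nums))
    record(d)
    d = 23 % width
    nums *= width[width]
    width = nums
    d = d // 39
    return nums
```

13

Transformed code:
def build(nums, rows):
    width = log(width // d)
    d = 13 <= width
    for d in width:
        width = d
    nums = width
    nums = width
    m = [handle(nums) for rows in d if 20 < 6]
    record(d)
    d = 23 % width
    nums *= width[width]
    width = nums
    d = d // 39
    return nums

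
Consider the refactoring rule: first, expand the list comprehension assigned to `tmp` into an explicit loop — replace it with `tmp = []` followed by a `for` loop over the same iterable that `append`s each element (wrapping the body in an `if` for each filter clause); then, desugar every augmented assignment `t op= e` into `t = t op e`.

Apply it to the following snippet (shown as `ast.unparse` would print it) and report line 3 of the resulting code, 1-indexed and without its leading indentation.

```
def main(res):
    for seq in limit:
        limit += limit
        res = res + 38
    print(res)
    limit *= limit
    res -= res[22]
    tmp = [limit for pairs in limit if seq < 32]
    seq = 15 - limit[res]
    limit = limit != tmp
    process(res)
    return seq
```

limit = limit + limit

Transformed code:
def main(res):
    for seq in limit:
        limit = limit + limit
        res = res + 38
    print(res)
    limit = limit * limit
    res = res - res[22]
    tmp = []
    for pairs in limit:
        if seq < 32:
            tmp.append(limit)
    seq = 15 - limit[res]
    limit = limit != tmp
    process(res)
    return seq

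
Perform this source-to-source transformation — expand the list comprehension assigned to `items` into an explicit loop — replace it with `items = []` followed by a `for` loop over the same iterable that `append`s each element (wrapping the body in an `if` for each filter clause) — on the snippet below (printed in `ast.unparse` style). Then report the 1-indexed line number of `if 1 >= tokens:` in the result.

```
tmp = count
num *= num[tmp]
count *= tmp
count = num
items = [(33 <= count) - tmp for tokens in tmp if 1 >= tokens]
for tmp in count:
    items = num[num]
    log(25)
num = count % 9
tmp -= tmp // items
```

Transformed code:
tmp = count
num *= num[tmp]
count *= tmp
count = num
items = []
for tokens in tmp:
    if 1 >= tokens:
        items.append((33 <= count) - tmp)
for tmp in count:
    items = num[num]
    log(25)
num = count % 9
tmp -= tmp // items

7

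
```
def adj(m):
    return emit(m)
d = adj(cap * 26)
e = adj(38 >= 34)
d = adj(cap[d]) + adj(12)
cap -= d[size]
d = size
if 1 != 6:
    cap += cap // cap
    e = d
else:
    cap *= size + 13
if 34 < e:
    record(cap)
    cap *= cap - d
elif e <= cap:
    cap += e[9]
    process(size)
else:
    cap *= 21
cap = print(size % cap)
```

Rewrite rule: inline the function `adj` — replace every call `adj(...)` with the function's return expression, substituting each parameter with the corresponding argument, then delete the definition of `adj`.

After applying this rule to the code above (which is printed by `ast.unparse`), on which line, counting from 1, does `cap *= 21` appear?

Transformed code:
d = emit(cap * 26)
e = emit(38 >= 34)
d = emit(cap[d]) + emit(12)
cap -= d[size]
d = size
if 1 != 6:
    cap += cap // cap
    e = d
else:
    cap *= size + 13
if 34 < e:
    record(cap)
    cap *= cap - d
elif e <= cap:
    cap += e[9]
    process(size)
else:
    cap *= 21
cap = print(size % cap)

18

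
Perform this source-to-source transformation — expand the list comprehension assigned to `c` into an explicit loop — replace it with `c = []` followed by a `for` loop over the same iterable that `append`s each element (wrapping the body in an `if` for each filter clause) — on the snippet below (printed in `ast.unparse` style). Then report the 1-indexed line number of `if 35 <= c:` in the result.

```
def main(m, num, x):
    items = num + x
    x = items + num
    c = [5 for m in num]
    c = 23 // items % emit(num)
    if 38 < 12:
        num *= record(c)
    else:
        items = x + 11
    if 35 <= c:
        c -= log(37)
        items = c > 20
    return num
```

Transformed code:
def main(m, num, x):
    items = num + x
    x = items + num
    c = []
    for m in num:
        c.append(5)
    c = 23 // items % emit(num)
    if 38 < 12:
        num *= record(c)
    else:
        items = x + 11
    if 35 <= c:
        c -= log(37)
        items = c > 20
    return num

12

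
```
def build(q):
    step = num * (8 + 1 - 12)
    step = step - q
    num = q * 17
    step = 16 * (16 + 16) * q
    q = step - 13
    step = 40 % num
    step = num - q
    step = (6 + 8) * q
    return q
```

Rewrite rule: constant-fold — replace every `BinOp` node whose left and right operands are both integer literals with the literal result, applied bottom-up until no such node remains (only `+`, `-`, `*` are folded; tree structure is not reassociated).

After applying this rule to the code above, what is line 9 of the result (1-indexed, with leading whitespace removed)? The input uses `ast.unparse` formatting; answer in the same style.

step = 14 * q

Transformed code:
def build(q):
    step = num * -3
    step = step - q
    num = q * 17
    step = 512 * q
    q = step - 13
    step = 40 % num
    step = num - q
    step = 14 * q
    return q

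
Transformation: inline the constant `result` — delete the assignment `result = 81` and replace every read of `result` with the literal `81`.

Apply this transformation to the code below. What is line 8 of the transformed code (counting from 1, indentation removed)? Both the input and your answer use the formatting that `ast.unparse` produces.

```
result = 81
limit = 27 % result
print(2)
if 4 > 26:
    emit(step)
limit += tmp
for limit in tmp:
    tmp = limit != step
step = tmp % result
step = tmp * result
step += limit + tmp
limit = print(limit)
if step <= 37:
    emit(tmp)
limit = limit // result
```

Transformed code:
limit = 27 % 81
print(2)
if 4 > 26:
    emit(step)
limit += tmp
for limit in tmp:
    tmp = limit != step
step = tmp % 81
step = tmp * 81
step += limit + tmp
limit = print(limit)
if step <= 37:
    emit(tmp)
limit = limit // 81

step = tmp % 81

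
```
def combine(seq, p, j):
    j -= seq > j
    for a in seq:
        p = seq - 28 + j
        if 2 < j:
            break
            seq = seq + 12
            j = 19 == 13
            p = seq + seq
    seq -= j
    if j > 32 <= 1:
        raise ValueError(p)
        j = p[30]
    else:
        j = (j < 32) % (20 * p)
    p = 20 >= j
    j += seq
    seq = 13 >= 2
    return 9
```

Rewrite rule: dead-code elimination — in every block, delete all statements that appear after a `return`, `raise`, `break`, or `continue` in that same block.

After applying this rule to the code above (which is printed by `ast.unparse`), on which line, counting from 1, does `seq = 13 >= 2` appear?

14

Transformed code:
def combine(seq, p, j):
    j -= seq > j
    for a in seq:
        p = seq - 28 + j
        if 2 < j:
            break
    seq -= j
    if j > 32 <= 1:
        raise ValueError(p)
    else:
        j = (j < 32) % (20 * p)
    p = 20 >= j
    j += seq
    seq = 13 >= 2
    return 9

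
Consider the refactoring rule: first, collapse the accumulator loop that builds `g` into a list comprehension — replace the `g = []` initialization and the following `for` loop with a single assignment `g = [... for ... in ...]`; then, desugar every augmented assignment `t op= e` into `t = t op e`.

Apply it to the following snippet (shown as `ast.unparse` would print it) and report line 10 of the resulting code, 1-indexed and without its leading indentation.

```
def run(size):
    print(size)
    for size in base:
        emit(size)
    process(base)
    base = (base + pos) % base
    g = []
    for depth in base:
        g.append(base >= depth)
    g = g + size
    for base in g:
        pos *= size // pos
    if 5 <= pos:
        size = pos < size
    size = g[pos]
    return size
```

Transformed code:
def run(size):
    print(size)
    for size in base:
        emit(size)
    process(base)
    base = (base + pos) % base
    g = [base >= depth for depth in base]
    g = g + size
    for base in g:
        pos = pos * (size // pos)
    if 5 <= pos:
        size = pos < size
    size = g[pos]
    return size

pos = pos * (size // pos)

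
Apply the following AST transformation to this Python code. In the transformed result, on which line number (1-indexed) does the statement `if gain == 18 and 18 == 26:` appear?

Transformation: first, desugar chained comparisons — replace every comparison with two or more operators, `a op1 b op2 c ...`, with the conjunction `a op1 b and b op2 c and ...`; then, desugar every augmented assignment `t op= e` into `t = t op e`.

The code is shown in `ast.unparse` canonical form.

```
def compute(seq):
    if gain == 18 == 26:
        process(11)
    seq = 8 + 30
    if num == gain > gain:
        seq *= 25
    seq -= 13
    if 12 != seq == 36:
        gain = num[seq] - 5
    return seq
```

Transformed code:
def compute(seq):
    if gain == 18 and 18 == 26:
        process(11)
    seq = 8 + 30
    if num == gain and gain > gain:
        seq = seq * 25
    seq = seq - 13
    if 12 != seq and seq == 36:
        gain = num[seq] - 5
    return seq

2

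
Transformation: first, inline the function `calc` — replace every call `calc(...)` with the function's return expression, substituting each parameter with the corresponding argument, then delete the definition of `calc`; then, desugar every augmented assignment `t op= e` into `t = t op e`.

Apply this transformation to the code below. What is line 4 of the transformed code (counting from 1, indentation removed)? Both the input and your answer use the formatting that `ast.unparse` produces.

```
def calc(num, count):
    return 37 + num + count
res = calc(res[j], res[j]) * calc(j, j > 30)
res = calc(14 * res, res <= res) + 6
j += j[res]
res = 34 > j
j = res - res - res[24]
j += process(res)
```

res = 34 > j

Transformed code:
res = (37 + res[j] + res[j]) * (37 + j + (j > 30))
res = 37 + 14 * res + (res <= res) + 6
j = j + j[res]
res = 34 > j
j = res - res - res[24]
j = j + process(res)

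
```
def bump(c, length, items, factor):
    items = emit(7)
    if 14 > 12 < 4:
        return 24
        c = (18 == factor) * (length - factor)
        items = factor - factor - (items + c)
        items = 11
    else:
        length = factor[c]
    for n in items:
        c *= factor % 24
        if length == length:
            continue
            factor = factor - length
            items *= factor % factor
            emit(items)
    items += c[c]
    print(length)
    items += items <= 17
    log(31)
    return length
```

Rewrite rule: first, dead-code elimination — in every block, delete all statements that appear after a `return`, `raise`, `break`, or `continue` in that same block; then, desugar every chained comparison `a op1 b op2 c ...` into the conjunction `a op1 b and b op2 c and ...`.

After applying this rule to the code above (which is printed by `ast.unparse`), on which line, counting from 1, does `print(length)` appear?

Transformed code:
def bump(c, length, items, factor):
    items = emit(7)
    if 14 > 12 and 12 < 4:
        return 24
    else:
        length = factor[c]
    for n in items:
        c *= factor % 24
        if length == length:
            continue
    items += c[c]
    print(length)
    items += items <= 17
    log(31)
    return length

12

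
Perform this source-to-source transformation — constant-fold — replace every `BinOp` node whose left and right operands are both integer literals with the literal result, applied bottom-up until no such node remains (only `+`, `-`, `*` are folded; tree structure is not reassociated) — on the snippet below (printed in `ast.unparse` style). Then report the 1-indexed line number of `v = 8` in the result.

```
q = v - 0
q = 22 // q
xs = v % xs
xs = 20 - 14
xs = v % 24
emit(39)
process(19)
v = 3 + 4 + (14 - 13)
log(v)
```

Transformed code:
q = v - 0
q = 22 // q
xs = v % xs
xs = 6
xs = v % 24
emit(39)
process(19)
v = 8
log(v)

8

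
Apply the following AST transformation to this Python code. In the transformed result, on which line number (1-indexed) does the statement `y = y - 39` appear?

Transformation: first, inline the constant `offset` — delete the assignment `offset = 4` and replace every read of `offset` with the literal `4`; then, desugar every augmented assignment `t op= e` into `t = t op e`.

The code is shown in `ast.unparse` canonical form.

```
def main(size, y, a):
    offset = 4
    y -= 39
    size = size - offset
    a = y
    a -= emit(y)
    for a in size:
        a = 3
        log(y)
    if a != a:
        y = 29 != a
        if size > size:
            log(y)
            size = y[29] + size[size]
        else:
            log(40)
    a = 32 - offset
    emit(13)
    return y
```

2

Transformed code:
def main(size, y, a):
    y = y - 39
    size = size - 4
    a = y
    a = a - emit(y)
    for a in size:
        a = 3
        log(y)
    if a != a:
        y = 29 != a
        if size > size:
            log(y)
            size = y[29] + size[size]
        else:
            log(40)
    a = 32 - 4
    emit(13)
    return y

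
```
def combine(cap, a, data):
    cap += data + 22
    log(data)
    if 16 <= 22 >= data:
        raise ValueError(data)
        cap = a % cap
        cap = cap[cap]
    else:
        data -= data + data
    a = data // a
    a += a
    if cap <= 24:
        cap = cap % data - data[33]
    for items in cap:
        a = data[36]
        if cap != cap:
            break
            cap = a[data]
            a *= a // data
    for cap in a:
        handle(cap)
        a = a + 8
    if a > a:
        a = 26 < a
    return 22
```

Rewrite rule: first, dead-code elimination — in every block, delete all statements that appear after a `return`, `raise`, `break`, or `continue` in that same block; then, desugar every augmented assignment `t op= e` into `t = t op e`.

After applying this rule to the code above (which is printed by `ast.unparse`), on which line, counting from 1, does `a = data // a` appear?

Transformed code:
def combine(cap, a, data):
    cap = cap + (data + 22)
    log(data)
    if 16 <= 22 >= data:
        raise ValueError(data)
    else:
        data = data - (data + data)
    a = data // a
    a = a + a
    if cap <= 24:
        cap = cap % data - data[33]
    for items in cap:
        a = data[36]
        if cap != cap:
            break
    for cap in a:
        handle(cap)
        a = a + 8
    if a > a:
        a = 26 < a
    return 22

8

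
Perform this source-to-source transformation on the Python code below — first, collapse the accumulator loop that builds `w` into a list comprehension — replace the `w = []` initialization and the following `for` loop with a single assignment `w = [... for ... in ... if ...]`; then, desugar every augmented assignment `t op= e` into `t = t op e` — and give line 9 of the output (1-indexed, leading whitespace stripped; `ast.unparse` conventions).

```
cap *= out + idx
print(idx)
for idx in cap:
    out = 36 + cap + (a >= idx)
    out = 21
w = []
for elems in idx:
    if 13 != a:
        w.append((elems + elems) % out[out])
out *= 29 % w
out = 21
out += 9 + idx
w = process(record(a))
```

Transformed code:
cap = cap * (out + idx)
print(idx)
for idx in cap:
    out = 36 + cap + (a >= idx)
    out = 21
w = [(elems + elems) % out[out] for elems in idx if 13 != a]
out = out * (29 % w)
out = 21
out = out + (9 + idx)
w = process(record(a))

out = out + (9 + idx)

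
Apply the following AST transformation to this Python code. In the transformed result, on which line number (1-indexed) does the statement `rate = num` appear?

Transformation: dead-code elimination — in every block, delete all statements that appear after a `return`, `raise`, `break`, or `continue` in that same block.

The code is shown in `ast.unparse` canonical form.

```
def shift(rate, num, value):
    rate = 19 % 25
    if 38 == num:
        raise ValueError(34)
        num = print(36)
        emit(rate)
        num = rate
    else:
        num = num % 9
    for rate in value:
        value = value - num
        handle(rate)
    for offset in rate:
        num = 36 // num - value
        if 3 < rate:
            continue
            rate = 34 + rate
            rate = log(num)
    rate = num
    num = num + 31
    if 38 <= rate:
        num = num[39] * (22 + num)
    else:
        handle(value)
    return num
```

14

Transformed code:
def shift(rate, num, value):
    rate = 19 % 25
    if 38 == num:
        raise ValueError(34)
    else:
        num = num % 9
    for rate in value:
        value = value - num
        handle(rate)
    for offset in rate:
        num = 36 // num - value
        if 3 < rate:
            continue
    rate = num
    num = num + 31
    if 38 <= rate:
        num = num[39] * (22 + num)
    else:
        handle(value)
    return num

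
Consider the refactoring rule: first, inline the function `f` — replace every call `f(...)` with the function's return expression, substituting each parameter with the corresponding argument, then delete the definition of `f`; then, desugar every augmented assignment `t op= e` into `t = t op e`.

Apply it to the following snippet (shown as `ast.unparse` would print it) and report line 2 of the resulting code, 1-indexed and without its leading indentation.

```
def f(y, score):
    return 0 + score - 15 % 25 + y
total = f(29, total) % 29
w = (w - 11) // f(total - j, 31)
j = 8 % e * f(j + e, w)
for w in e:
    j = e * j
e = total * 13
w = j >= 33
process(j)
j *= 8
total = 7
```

w = (w - 11) // (0 + 31 - 15 % 25 + (total - j))

Transformed code:
total = (0 + total - 15 % 25 + 29) % 29
w = (w - 11) // (0 + 31 - 15 % 25 + (total - j))
j = 8 % e * (0 + w - 15 % 25 + (j + e))
for w in e:
    j = e * j
e = total * 13
w = j >= 33
process(j)
j = j * 8
total = 7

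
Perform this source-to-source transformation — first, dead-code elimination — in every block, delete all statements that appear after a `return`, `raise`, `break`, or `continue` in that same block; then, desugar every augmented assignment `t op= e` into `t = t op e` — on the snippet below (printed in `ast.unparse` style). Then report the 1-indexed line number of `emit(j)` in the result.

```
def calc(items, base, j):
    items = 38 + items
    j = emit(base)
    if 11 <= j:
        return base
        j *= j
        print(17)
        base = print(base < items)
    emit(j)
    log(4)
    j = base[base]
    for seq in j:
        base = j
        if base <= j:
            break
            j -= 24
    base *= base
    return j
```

Transformed code:
def calc(items, base, j):
    items = 38 + items
    j = emit(base)
    if 11 <= j:
        return base
    emit(j)
    log(4)
    j = base[base]
    for seq in j:
        base = j
        if base <= j:
            break
    base = base * base
    return j

6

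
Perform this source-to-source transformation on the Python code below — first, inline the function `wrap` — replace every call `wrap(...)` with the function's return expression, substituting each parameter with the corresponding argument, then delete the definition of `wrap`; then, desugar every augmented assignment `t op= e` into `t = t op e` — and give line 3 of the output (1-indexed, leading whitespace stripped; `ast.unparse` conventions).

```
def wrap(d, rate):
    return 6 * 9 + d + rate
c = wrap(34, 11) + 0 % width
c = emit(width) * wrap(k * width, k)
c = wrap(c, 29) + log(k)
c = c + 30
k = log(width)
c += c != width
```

Transformed code:
c = 6 * 9 + 34 + 11 + 0 % width
c = emit(width) * (6 * 9 + k * width + k)
c = 6 * 9 + c + 29 + log(k)
c = c + 30
k = log(width)
c = c + (c != width)

c = 6 * 9 + c + 29 + log(k)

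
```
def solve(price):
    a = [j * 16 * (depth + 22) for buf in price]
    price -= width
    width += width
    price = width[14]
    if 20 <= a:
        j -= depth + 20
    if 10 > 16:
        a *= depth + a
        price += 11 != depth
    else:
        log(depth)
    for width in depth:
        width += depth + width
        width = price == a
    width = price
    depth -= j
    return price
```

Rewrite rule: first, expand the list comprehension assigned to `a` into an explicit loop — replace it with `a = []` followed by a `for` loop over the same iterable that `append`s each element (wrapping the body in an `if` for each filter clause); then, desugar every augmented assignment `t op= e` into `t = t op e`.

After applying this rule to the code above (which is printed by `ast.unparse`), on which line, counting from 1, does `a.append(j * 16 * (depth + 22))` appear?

4

Transformed code:
def solve(price):
    a = []
    for buf in price:
        a.append(j * 16 * (depth + 22))
    price = price - width
    width = width + width
    price = width[14]
    if 20 <= a:
        j = j - (depth + 20)
    if 10 > 16:
        a = a * (depth + a)
        price = price + (11 != depth)
    else:
        log(depth)
    for width in depth:
        width = width + (depth + width)
        width = price == a
    width = price
    depth = depth - j
    return price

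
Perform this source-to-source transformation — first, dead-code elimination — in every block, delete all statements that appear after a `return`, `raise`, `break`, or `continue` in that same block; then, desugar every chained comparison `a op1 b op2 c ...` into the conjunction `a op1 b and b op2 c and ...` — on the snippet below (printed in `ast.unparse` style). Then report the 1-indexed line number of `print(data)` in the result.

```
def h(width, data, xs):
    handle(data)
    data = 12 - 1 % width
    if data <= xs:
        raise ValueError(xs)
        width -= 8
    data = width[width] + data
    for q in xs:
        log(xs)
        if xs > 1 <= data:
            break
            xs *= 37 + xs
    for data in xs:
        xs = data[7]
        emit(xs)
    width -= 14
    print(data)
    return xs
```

15

Transformed code:
def h(width, data, xs):
    handle(data)
    data = 12 - 1 % width
    if data <= xs:
        raise ValueError(xs)
    data = width[width] + data
    for q in xs:
        log(xs)
        if xs > 1 and 1 <= data:
            break
    for data in xs:
        xs = data[7]
        emit(xs)
    width -= 14
    print(data)
    return xs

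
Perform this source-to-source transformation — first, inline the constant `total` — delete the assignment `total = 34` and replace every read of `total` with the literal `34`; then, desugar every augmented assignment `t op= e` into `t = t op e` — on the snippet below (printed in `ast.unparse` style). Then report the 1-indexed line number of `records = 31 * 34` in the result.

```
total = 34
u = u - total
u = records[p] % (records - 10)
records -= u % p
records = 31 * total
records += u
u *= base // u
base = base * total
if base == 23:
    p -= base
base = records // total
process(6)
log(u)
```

4

Transformed code:
u = u - 34
u = records[p] % (records - 10)
records = records - u % p
records = 31 * 34
records = records + u
u = u * (base // u)
base = base * 34
if base == 23:
    p = p - base
base = records // 34
process(6)
log(u)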